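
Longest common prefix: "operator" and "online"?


Word 1: "operator"
Word 2: "online"
Comparing from start:
  Pos 0: 'o' == 'o'
  Pos 1: 'p' != 'n' (stop)
LCP = "o" (length 1)


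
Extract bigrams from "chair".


Word: "chair" (length 5)
Number of bigrams = 5 - 2 + 1 = 4
  Position 0: "ch"
  Position 1: "ha"
  Position 2: "ai"
  Position 3: "ir"
Bigrams = "ch", "ha", "ai", "ir"


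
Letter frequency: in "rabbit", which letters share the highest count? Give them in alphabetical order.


Word: "rabbit"
Letter counts:
  'a': 1
  'b': 2
  'i': 1
  'r': 1
  't': 1
Maximum count = 2
Most frequent = 'b' (2 times each)


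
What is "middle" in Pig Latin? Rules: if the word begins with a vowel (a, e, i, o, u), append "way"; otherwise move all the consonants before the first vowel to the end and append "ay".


Word: "middle"
Starts with consonant(s) → move to end, add 'ay'
Consonant cluster: "m"
Pig Latin = "iddlemay"


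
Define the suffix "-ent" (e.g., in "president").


Suffix: -ent
Example: president = preside + -ent, with a spelling change
Meaning = one who / that which


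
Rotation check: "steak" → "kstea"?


Word: "steak", Candidate: "kstea"
Method: check if candidate is substring of word+word
"steaksteak" contains "kstea"? Yes
Is rotation = Yes


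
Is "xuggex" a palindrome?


Word: "xuggex"
Reversed: "xeggux"
Forward == Backward? xuggex != xeggux
Palindrome = No


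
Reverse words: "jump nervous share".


Original: "jump nervous share"
Words (1..n): jump | nervous | share
Reversed (n..1): share | nervous | jump
Result = "share nervous jump"


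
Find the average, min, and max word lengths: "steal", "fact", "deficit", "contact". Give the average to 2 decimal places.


Lengths: "steal"=5, "fact"=4, "deficit"=7, "contact"=7
Sum = 23, Count = 4
Average = 23/4 = 5.75
= avg=5.75, min=4, max=7


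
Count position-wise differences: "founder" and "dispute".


Comparing character by character (same length = 7):
  Pos 0: 'f' vs 'd' !=
  Pos 1: 'o' vs 'i' !=
  Pos 2: 'u' vs 's' !=
  Pos 3: 'n' vs 'p' !=
  Pos 4: 'd' vs 'u' !=
  Pos 5: 'e' vs 't' !=
  Pos 6: 'r' vs 'e' !=
Hamming distance = 7


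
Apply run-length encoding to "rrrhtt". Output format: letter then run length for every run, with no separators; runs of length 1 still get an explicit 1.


String: "rrrhtt"
Scanning for consecutive runs:
  'r' x 3
  'h' x 1
  't' x 2
RLE = "r3h1t2"


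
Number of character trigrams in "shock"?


Word: "shock" (length 5)
Number of 3-grams = length - 3 + 1 = 5 - 3 + 1
= 3


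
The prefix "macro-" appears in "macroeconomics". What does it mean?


Prefix: macro-
As in: macroeconomics -> macro- + economics
Meaning = large


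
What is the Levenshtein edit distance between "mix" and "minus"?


Word 1: "mix" (length 3)
Word 2: "minus" (length 5)
One optimal edit sequence (insert/delete/substitute each cost 1):
  1. keep 'm'
  2. keep 'i'
  3. insert 'n'  (+1)
  4. insert 'u'  (+1)
  5. substitute 'x' -> 's'  (+1)
Total edit operations: 3
Edit distance = 3


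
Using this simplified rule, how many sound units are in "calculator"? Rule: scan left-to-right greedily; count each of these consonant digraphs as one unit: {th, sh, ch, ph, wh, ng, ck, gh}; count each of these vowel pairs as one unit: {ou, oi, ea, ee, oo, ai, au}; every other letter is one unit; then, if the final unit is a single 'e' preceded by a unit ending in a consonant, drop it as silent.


Word: "calculator" (10 letters)
Left-to-right scan:
  (1) 'c' (letter)
  (2) 'a' (letter)
  (3) 'l' (letter)
  (4) 'c' (letter)
  (5) 'u' (letter)
  (6) 'l' (letter)
  (7) 'a' (letter)
  (8) 't' (letter)
  (9) 'o' (letter)
  (10) 'r' (letter)
Units from scan: 10
Sound units = 10 units


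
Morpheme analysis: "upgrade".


Word: "upgrade"
Morphemes: up- | grade
Each morpheme carries meaning
= 2 morphemes


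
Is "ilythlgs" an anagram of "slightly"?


Word 1: "slightly" → sorted: ghillsty
Word 2: "ilythlgs" → sorted: ghillsty
Same letters? ghillsty == ghillsty
Anagram = Yes


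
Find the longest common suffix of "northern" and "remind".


Word 1: "northern"
Word 2: "remind"
Comparing from end:
  Pos -1: 'n' != 'd' (stop)
LCS = "" (length 0)


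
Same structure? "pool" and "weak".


Pattern of "pool": [0, 1, 1, 2]
Pattern of "weak": [0, 1, 2, 3]
Patterns do not match
Same pattern = No


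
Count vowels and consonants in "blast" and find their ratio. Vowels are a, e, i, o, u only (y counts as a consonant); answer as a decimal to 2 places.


Word: "blast"
Vowels (a,e,i,o,u): 1
Consonants: 4
Ratio = 1/4
= 0.25


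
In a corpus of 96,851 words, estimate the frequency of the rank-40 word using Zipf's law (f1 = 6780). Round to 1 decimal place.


Zipf's law: f(r) = f(1) / r
f(1) = 6780
f(40) = 6780 / 40
= 169.5 occurrences


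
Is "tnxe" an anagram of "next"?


Word 1: "next" → sorted: entx
Word 2: "tnxe" → sorted: entx
Same letters? entx == entx
Anagram = Yes


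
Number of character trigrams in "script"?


Word: "script" (length 6)
Number of 3-grams = length - 3 + 1 = 6 - 3 + 1
= 4


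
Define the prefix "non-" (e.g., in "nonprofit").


Prefix: non-
Example: nonprofit = non- + profit
Meaning = not


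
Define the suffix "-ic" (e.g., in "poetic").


Suffix: -ic
Example: poetic (poet + -ic)
Meaning = relating to


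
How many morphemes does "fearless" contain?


Word: "fearless"
Morphemes: fear | -less
Each morpheme carries meaning
= 2 morphemes


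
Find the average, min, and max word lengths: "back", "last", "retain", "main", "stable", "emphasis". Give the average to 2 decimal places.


Lengths: "back"=4, "last"=4, "retain"=6, "main"=4, "stable"=6, "emphasis"=8
Sum = 32, Count = 6
Average = 32/6 = 5.33
= avg=5.33, min=4, max=8


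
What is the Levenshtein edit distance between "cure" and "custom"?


Word 1: "cure" (length 4)
Word 2: "custom" (length 6)
One optimal edit sequence (insert/delete/substitute each cost 1):
  1. keep 'c'
  2. keep 'u'
  3. insert 's'  (+1)
  4. insert 't'  (+1)
  5. substitute 'r' -> 'o'  (+1)
  6. substitute 'e' -> 'm'  (+1)
Total edit operations: 4
Edit distance = 4


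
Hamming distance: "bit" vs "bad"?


Comparing character by character (same length = 3):
  Pos 0: 'b' vs 'b' =
  Pos 1: 'i' vs 'a' !=
  Pos 2: 't' vs 'd' !=
Hamming distance = 2


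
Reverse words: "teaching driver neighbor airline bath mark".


Original: "teaching driver neighbor airline bath mark"
Words (1..n): teaching | driver | neighbor | airline | bath | mark
Reversed (n..1): mark | bath | airline | neighbor | driver | teaching
Result = "mark bath airline neighbor driver teaching"


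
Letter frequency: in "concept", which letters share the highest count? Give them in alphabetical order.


Word: "concept"
Letter counts:
  'c': 2
  'e': 1
  'n': 1
  'o': 1
  'p': 1
  't': 1
Maximum count = 2
Most frequent = 'c' (2 times each)


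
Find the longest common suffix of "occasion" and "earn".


Word 1: "occasion"
Word 2: "earn"
Comparing from end:
  Pos -1: 'n' == 'n'
  Pos -2: 'o' != 'r' (stop)
LCS = "n" (length 1)


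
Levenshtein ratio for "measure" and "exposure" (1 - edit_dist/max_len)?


Word 1: "measure" (length 7)
Word 2: "exposure" (length 8)
One optimal edit sequence:
  1. insert 'e'  (+1)
  2. substitute 'm' -> 'x'  (+1)
  3. substitute 'e' -> 'p'  (+1)
  4. substitute 'a' -> 'o'  (+1)
  5. keep 's'
  6. keep 'u'
  7. keep 'r'
  8. keep 'e'
Edit distance = 4
Max length = max(7, 8) = 8
Similarity = 1 - 4/8
= 0.5000


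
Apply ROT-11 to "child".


Word: "child"
Shift: 11
Each letter → (letter + shift) mod 26:
  'c' (2) + 11 = 13 → 'n'
  'h' (7) + 11 = 18 → 's'
  'i' (8) + 11 = 19 → 't'
  'l' (11) + 11 = 22 → 'w'
  'd' (3) + 11 = 14 → 'o'
Result = "nstwo"


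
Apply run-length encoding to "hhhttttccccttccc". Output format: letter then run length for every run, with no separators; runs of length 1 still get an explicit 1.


String: "hhhttttccccttccc"
Scanning for consecutive runs:
  'h' x 3
  't' x 4
  'c' x 4
  't' x 2
  'c' x 3
RLE = "h3t4c4t2c3"


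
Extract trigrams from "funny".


Word: "funny" (length 5)
Number of trigrams = 5 - 3 + 1 = 3
  Position 0: "fun"
  Position 1: "unn"
  Position 2: "nny"
Trigrams = "fun", "unn", "nny"


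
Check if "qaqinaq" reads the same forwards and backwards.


Word: "qaqinaq"
Reversed: "qaniqaq"
Forward == Backward? qaqinaq != qaniqaq
Palindrome = No


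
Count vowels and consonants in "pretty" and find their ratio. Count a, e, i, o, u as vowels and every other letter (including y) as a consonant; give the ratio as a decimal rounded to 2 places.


Word: "pretty"
Vowels (a,e,i,o,u): 1
Consonants: 5
Ratio = 1/5
= 0.20


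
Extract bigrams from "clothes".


Word: "clothes" (length 7)
Number of bigrams = 7 - 2 + 1 = 6
  Position 0: "cl"
  Position 1: "lo"
  Position 2: "ot"
  Position 3: "th"
  Position 4: "he"
  Position 5: "es"
Bigrams = "cl", "lo", "ot", "th", "he", "es"


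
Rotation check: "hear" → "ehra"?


Word: "hear", Candidate: "ehra"
Method: check if candidate is substring of word+word
"hearhear" contains "ehra"? No
Is rotation = No


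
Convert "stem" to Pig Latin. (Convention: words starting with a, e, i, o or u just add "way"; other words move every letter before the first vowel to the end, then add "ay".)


Word: "stem"
Starts with consonant(s) → move to end, add 'ay'
Consonant cluster: "st"
Pig Latin = "emstay"


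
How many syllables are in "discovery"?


Word: "discovery"
Syllable breakdown: dis-cov-er-y
Counting: 4 parts
= 4 syllables


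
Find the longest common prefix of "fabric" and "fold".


Word 1: "fabric"
Word 2: "fold"
Comparing from start:
  Pos 0: 'f' == 'f'
  Pos 1: 'a' != 'o' (stop)
LCP = "f" (length 1)


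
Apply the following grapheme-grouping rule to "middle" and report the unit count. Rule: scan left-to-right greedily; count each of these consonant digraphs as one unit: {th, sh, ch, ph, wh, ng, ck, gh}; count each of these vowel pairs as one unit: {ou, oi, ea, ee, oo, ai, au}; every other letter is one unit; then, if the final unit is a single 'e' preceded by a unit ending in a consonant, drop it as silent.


Word: "middle" (6 letters)
Left-to-right scan:
  (1) 'm' (letter)
  (2) 'i' (letter)
  (3) 'd' (letter)
  (4) 'd' (letter)
  (5) 'l' (letter)
  (6) 'e' (letter)
Units from scan: 6
Final unit is 'e' after a consonant -> drop as silent (-1)
Sound units = 5 units


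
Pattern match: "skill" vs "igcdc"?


Pattern of "skill": [0, 1, 2, 3, 3]
Pattern of "igcdc": [0, 1, 2, 3, 2]
Patterns do not match
Same pattern = No


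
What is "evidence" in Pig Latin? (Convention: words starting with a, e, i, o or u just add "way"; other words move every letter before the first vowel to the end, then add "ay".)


Word: "evidence"
Starts with vowel → add 'way'
Pig Latin = "evidenceway"


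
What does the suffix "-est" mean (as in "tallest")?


Suffix: -est
As in: tallest -> tall + -est
Meaning = most


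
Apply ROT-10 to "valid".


Word: "valid"
Shift: 10
Each letter → (letter + shift) mod 26:
  'v' (21) + 10 = 5 → 'f'
  'a' (0) + 10 = 10 → 'k'
  'l' (11) + 10 = 21 → 'v'
  'i' (8) + 10 = 18 → 's'
  'd' (3) + 10 = 13 → 'n'
Result = "fkvsn"


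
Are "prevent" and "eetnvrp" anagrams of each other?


Word 1: "prevent" → sorted: eenprtv
Word 2: "eetnvrp" → sorted: eenprtv
Same letters? eenprtv == eenprtv
Anagram = Yes


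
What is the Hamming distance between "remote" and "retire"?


Comparing character by character (same length = 6):
  Pos 0: 'r' vs 'r' =
  Pos 1: 'e' vs 'e' =
  Pos 2: 'm' vs 't' !=
  Pos 3: 'o' vs 'i' !=
  Pos 4: 't' vs 'r' !=
  Pos 5: 'e' vs 'e' =
Hamming distance = 3


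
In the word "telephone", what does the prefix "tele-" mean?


Prefix: tele-
As in: telephone -> tele- + phone
Meaning = distant


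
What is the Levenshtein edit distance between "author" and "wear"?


Word 1: "author" (length 6)
Word 2: "wear" (length 4)
One optimal edit sequence (insert/delete/substitute each cost 1):
  1. delete 'a'  (+1)
  2. delete 'u'  (+1)
  3. substitute 't' -> 'w'  (+1)
  4. substitute 'h' -> 'e'  (+1)
  5. substitute 'o' -> 'a'  (+1)
  6. keep 'r'
Total edit operations: 5
Edit distance = 5


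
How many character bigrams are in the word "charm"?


Word: "charm" (length 5)
Number of 2-grams = length - 2 + 1 = 5 - 2 + 1
= 4


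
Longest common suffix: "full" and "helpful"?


Word 1: "full"
Word 2: "helpful"
Comparing from end:
  Pos -1: 'l' == 'l'
  Pos -2: 'l' != 'u' (stop)
LCS = "l" (length 1)


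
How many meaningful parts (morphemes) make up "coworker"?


Word: "coworker"
Morphemes: co- / work / -er
Each morpheme carries meaning
= 3 morphemes


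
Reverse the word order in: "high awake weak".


Original: "high awake weak"
Words (1..n): high | awake | weak
Reversed (n..1): weak | awake | high
Result = "weak awake high"


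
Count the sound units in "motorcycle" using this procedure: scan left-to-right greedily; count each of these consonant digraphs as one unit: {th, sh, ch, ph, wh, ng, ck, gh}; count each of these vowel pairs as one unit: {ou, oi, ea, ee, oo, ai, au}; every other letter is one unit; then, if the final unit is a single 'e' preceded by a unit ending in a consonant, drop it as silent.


Word: "motorcycle" (10 letters)
Left-to-right scan:
  [1] 'm' (letter)
  [2] 'o' (letter)
  [3] 't' (letter)
  [4] 'o' (letter)
  [5] 'r' (letter)
  [6] 'c' (letter)
  [7] 'y' (letter)
  [8] 'c' (letter)
  [9] 'l' (letter)
  [10] 'e' (letter)
Units from scan: 10
Final unit is 'e' after a consonant -> drop as silent (-1)
Sound units = 9 units


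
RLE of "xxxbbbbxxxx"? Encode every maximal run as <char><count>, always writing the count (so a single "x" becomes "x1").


String: "xxxbbbbxxxx"
Scanning for consecutive runs:
  'x' x 3
  'b' x 4
  'x' x 4
RLE = "x3b4x4"


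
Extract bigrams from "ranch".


Word: "ranch" (length 5)
Number of bigrams = 5 - 2 + 1 = 4
  Position 0: "ra"
  Position 1: "an"
  Position 2: "nc"
  Position 3: "ch"
Bigrams = "ra", "an", "nc", "ch"


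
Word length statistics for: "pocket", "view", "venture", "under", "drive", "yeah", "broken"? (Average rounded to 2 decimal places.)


Lengths: "pocket"=6, "view"=4, "venture"=7, "under"=5, "drive"=5, "yeah"=4, "broken"=6
Sum = 37, Count = 7
Average = 37/7 = 5.29
= avg=5.29, min=4, max=7


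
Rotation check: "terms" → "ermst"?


Word: "terms", Candidate: "ermst"
Method: check if candidate is substring of word+word
"termsterms" contains "ermst"? Yes
Is rotation = Yes


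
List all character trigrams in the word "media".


Word: "media" (length 5)
Number of trigrams = 5 - 3 + 1 = 3
  Position 0: "med"
  Position 1: "edi"
  Position 2: "dia"
Trigrams = "med", "edi", "dia"


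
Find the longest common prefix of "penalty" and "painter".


Word 1: "penalty"
Word 2: "painter"
Comparing from start:
  Pos 0: 'p' == 'p'
  Pos 1: 'e' != 'a' (stop)
LCP = "p" (length 1)


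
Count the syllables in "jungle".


Word: "jungle"
Syllable breakdown: jun / gle
Counting: 2 parts
= 2 syllables


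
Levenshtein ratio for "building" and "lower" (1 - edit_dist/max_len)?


Word 1: "building" (length 8)
Word 2: "lower" (length 5)
One optimal edit sequence:
  1. delete 'b'  (+1)
  2. delete 'u'  (+1)
  3. delete 'i'  (+1)
  4. keep 'l'
  5. substitute 'd' -> 'o'  (+1)
  6. substitute 'i' -> 'w'  (+1)
  7. substitute 'n' -> 'e'  (+1)
  8. substitute 'g' -> 'r'  (+1)
Edit distance = 7
Max length = max(8, 5) = 8
Similarity = 1 - 7/8
= 0.1250


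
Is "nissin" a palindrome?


Word: "nissin"
Reversed: "nissin"
Forward == Backward? nissin == nissin
Palindrome = Yes


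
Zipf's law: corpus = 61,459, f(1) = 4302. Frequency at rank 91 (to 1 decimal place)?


Zipf's law: f(r) = f(1) / r
f(1) = 4302
f(91) = 4302 / 91
= 47.3 occurrences


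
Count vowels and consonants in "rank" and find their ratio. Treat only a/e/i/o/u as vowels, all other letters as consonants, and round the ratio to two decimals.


Word: "rank"
Vowels (a,e,i,o,u): 1
Consonants: 3
Ratio = 1/3
= 0.33


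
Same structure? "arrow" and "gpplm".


Pattern of "arrow": [0, 1, 1, 2, 3]
Pattern of "gpplm": [0, 1, 1, 2, 3]
Patterns match
Same pattern = Yes


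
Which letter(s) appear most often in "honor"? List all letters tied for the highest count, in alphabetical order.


Word: "honor"
Letter counts:
  'h': 1
  'n': 1
  'o': 2
  'r': 1
Maximum count = 2
Most frequent = 'o' (2 times each)


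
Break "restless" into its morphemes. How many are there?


Word: "restless"
Morphemes: rest + -less
Each morpheme carries meaning
= 2 morphemes


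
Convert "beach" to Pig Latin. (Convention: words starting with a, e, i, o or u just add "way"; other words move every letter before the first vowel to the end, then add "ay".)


Word: "beach"
Starts with consonant(s) → move to end, add 'ay'
Consonant cluster: "b"
Pig Latin = "eachbay"


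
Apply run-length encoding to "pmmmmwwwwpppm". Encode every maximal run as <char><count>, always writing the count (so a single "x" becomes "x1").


String: "pmmmmwwwwpppm"
Scanning for consecutive runs:
  'p' x 1
  'm' x 4
  'w' x 4
  'p' x 3
  'm' x 1
RLE = "p1m4w4p3m1"


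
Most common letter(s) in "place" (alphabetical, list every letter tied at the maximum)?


Word: "place"
Letter counts:
  'a': 1
  'c': 1
  'e': 1
  'l': 1
  'p': 1
Maximum count = 1
Most frequent = 'a', 'c', 'e', 'l', 'p' (1 time each)


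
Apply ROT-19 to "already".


Word: "already"
Shift: 19
Each letter → (letter + shift) mod 26:
  'a' (0) + 19 = 19 → 't'
  'l' (11) + 19 = 4 → 'e'
  'r' (17) + 19 = 10 → 'k'
  'e' (4) + 19 = 23 → 'x'
  'a' (0) + 19 = 19 → 't'
  'd' (3) + 19 = 22 → 'w'
  'y' (24) + 19 = 17 → 'r'
Result = "tekxtwr"


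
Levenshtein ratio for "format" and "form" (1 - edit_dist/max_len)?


Word 1: "format" (length 6)
Word 2: "form" (length 4)
One optimal edit sequence:
  1. keep 'f'
  2. keep 'o'
  3. keep 'r'
  4. keep 'm'
  5. delete 'a'  (+1)
  6. delete 't'  (+1)
Edit distance = 2
Max length = max(6, 4) = 6
Similarity = 1 - 2/6
= 0.6667


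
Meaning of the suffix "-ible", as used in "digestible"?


Suffix: -ible
As in: digestible -> digest + -ible
Meaning = capable of


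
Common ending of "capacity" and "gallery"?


Word 1: "capacity"
Word 2: "gallery"
Comparing from end:
  Pos -1: 'y' == 'y'
  Pos -2: 't' != 'r' (stop)
LCS = "y" (length 1)


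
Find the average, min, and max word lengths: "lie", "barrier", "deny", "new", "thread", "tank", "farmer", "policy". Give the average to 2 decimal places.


Lengths: "lie"=3, "barrier"=7, "deny"=4, "new"=3, "thread"=6, "tank"=4, "farmer"=6, "policy"=6
Sum = 39, Count = 8
Average = 39/8 = 4.88
= avg=4.88, min=3, max=7


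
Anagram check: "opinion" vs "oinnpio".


Word 1: "opinion" → sorted: iinnoop
Word 2: "oinnpio" → sorted: iinnoop
Same letters? iinnoop == iinnoop
Anagram = Yes


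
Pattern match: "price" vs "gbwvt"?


Pattern of "price": [0, 1, 2, 3, 4]
Pattern of "gbwvt": [0, 1, 2, 3, 4]
Patterns match
Same pattern = Yes


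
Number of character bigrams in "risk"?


Word: "risk" (length 4)
Number of 2-grams = length - 2 + 1 = 4 - 2 + 1
= 3


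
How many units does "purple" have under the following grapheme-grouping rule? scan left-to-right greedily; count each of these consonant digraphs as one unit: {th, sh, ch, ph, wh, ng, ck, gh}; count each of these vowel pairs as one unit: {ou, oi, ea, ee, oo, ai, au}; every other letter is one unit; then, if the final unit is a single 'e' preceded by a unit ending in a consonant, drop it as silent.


Word: "purple" (6 letters)
Left-to-right scan:
  1. 'p' (letter)
  2. 'u' (letter)
  3. 'r' (letter)
  4. 'p' (letter)
  5. 'l' (letter)
  6. 'e' (letter)
Units from scan: 6
Final unit is 'e' after a consonant -> drop as silent (-1)
Sound units = 5 units


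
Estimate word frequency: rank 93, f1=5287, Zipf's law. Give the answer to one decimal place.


Zipf's law: f(r) = f(1) / r
f(1) = 5287
f(93) = 5287 / 93
= 56.8 occurrences


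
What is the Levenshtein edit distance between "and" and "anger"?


Word 1: "and" (length 3)
Word 2: "anger" (length 5)
One optimal edit sequence (insert/delete/substitute each cost 1):
  1. keep 'a'
  2. keep 'n'
  3. insert 'g'  (+1)
  4. insert 'e'  (+1)
  5. substitute 'd' -> 'r'  (+1)
Total edit operations: 3
Edit distance = 3


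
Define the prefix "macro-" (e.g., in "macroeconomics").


Prefix: macro-
As in: macroeconomics -> macro- + economics
Meaning = large


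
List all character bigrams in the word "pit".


Word: "pit" (length 3)
Number of bigrams = 3 - 2 + 1 = 2
  Position 0: "pi"
  Position 1: "it"
Bigrams = "pi", "it"


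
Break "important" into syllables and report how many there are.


Word: "important"
Syllable breakdown: im / por / tant
Counting: 3 parts
= 3 syllables


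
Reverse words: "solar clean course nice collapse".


Original: "solar clean course nice collapse"
Words (1..n): solar | clean | course | nice | collapse
Reversed (n..1): collapse | nice | course | clean | solar
Result = "collapse nice course clean solar"


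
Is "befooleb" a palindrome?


Word: "befooleb"
Reversed: "beloofeb"
Forward == Backward? befooleb != beloofeb
Palindrome = No


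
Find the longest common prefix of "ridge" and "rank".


Word 1: "ridge"
Word 2: "rank"
Comparing from start:
  Pos 0: 'r' == 'r'
  Pos 1: 'i' != 'a' (stop)
LCP = "r" (length 1)


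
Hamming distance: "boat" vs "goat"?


Comparing character by character (same length = 4):
  Pos 0: 'b' vs 'g' !=
  Pos 1: 'o' vs 'o' =
  Pos 2: 'a' vs 'a' =
  Pos 3: 't' vs 't' =
Hamming distance = 1


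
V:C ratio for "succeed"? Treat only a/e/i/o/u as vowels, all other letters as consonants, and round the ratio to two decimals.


Word: "succeed"
Vowels (a,e,i,o,u): 3
Consonants: 4
Ratio = 3/4
= 0.75


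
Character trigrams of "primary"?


Word: "primary" (length 7)
Number of trigrams = 7 - 3 + 1 = 5
  Position 0: "pri"
  Position 1: "rim"
  Position 2: "ima"
  Position 3: "mar"
  Position 4: "ary"
Trigrams = "pri", "rim", "ima", "mar", "ary"


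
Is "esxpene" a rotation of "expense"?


Word: "expense", Candidate: "esxpene"
Method: check if candidate is substring of word+word
"expenseexpense" contains "esxpene"? No
Is rotation = No


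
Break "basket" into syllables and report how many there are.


Word: "basket"
Syllable breakdown: bas | ket
Counting: 2 parts
= 2 syllables


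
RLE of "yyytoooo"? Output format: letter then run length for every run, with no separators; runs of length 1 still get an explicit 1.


String: "yyytoooo"
Scanning for consecutive runs:
  'y' x 3
  't' x 1
  'o' x 4
RLE = "y3t1o4"


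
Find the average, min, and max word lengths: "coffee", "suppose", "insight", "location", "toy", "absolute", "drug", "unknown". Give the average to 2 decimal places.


Lengths: "coffee"=6, "suppose"=7, "insight"=7, "location"=8, "toy"=3, "absolute"=8, "drug"=4, "unknown"=7
Sum = 50, Count = 8
Average = 50/8 = 6.25
= avg=6.25, min=3, max=8


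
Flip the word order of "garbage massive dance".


Original: "garbage massive dance"
Words (1..n): garbage | massive | dance
Reversed (n..1): dance | massive | garbage
Result = "dance massive garbage"


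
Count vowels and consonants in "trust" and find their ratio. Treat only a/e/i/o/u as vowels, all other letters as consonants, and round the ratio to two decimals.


Word: "trust"
Vowels (a,e,i,o,u): 1
Consonants: 4
Ratio = 1/4
= 0.25


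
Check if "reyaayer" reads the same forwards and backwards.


Word: "reyaayer"
Reversed: "reyaayer"
Forward == Backward? reyaayer == reyaayer
Palindrome = Yes


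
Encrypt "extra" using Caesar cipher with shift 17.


Word: "extra"
Shift: 17
Each letter → (letter + shift) mod 26:
  'e' (4) + 17 = 21 → 'v'
  'x' (23) + 17 = 14 → 'o'
  't' (19) + 17 = 10 → 'k'
  'r' (17) + 17 = 8 → 'i'
  'a' (0) + 17 = 17 → 'r'
Result = "vokir"


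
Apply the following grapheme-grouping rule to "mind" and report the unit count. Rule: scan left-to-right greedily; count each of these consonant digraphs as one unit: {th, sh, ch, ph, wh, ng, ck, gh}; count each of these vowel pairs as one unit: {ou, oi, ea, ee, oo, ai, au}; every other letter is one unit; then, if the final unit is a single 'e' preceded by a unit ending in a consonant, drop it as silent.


Word: "mind" (4 letters)
Left-to-right scan:
  (1) 'm' (letter)
  (2) 'i' (letter)
  (3) 'n' (letter)
  (4) 'd' (letter)
Units from scan: 4
Sound units = 4 units


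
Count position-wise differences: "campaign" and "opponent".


Comparing character by character (same length = 8):
  Pos 0: 'c' vs 'o' !=
  Pos 1: 'a' vs 'p' !=
  Pos 2: 'm' vs 'p' !=
  Pos 3: 'p' vs 'o' !=
  Pos 4: 'a' vs 'n' !=
  Pos 5: 'i' vs 'e' !=
  Pos 6: 'g' vs 'n' !=
  Pos 7: 'n' vs 't' !=
Hamming distance = 8


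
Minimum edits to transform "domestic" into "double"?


Word 1: "domestic" (length 8)
Word 2: "double" (length 6)
One optimal edit sequence (insert/delete/substitute each cost 1):
  1. keep 'd'
  2. keep 'o'
  3. delete 'm'  (+1)
  4. delete 'e'  (+1)
  5. substitute 's' -> 'u'  (+1)
  6. substitute 't' -> 'b'  (+1)
  7. substitute 'i' -> 'l'  (+1)
  8. substitute 'c' -> 'e'  (+1)
Total edit operations: 6
Edit distance = 6


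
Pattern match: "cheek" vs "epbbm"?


Pattern of "cheek": [0, 1, 2, 2, 3]
Pattern of "epbbm": [0, 1, 2, 2, 3]
Patterns match
Same pattern = Yes


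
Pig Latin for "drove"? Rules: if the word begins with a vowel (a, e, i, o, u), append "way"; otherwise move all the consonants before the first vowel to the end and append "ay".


Word: "drove"
Starts with consonant(s) → move to end, add 'ay'
Consonant cluster: "dr"
Pig Latin = "ovedray"


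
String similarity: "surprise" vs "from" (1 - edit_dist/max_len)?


Word 1: "surprise" (length 8)
Word 2: "from" (length 4)
One optimal edit sequence:
  1. delete 's'  (+1)
  2. delete 'u'  (+1)
  3. delete 'r'  (+1)
  4. substitute 'p' -> 'f'  (+1)
  5. keep 'r'
  6. delete 'i'  (+1)
  7. substitute 's' -> 'o'  (+1)
  8. substitute 'e' -> 'm'  (+1)
Edit distance = 7
Max length = max(8, 4) = 8
Similarity = 1 - 7/8
= 0.1250


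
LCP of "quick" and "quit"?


Word 1: "quick"
Word 2: "quit"
Comparing from start:
  Pos 0: 'q' == 'q'
  Pos 1: 'u' == 'u'
  Pos 2: 'i' == 'i'
  Pos 3: 'c' != 't' (stop)
LCP = "qui" (length 3)


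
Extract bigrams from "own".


Word: "own" (length 3)
Number of bigrams = 3 - 2 + 1 = 2
  Position 0: "ow"
  Position 1: "wn"
Bigrams = "ow", "wn"


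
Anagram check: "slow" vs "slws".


Word 1: "slow" → sorted: losw
Word 2: "slws" → sorted: lssw
Same letters? losw != lssw
Anagram = No


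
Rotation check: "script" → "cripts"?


Word: "script", Candidate: "cripts"
Method: check if candidate is substring of word+word
"scriptscript" contains "cripts"? Yes
Is rotation = Yes


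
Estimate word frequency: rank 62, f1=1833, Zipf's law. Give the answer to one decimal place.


Zipf's law: f(r) = f(1) / r
f(1) = 1833
f(62) = 1833 / 62
= 29.6 occurrences


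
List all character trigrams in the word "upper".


Word: "upper" (length 5)
Number of trigrams = 5 - 3 + 1 = 3
  Position 0: "upp"
  Position 1: "ppe"
  Position 2: "per"
Trigrams = "upp", "ppe", "per"


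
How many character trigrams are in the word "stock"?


Word: "stock" (length 5)
Number of 3-grams = length - 3 + 1 = 5 - 3 + 1
= 3


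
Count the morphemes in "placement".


Word: "placement"
Morphemes: place | -ment
Each morpheme carries meaning
= 2 morphemes


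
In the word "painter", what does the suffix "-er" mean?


Suffix: -er
Example: painter (paint + -er)
Meaning = one who / more


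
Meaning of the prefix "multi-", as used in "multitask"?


Prefix: multi-
Example: multitask (multi- + task)
Meaning = many


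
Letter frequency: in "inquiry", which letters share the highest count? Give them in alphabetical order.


Word: "inquiry"
Letter counts:
  'i': 2
  'n': 1
  'q': 1
  'r': 1
  'u': 1
  'y': 1
Maximum count = 2
Most frequent = 'i' (2 times each)


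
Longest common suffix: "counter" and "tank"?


Word 1: "counter"
Word 2: "tank"
Comparing from end:
  Pos -1: 'r' != 'k' (stop)
LCS = "" (length 0)


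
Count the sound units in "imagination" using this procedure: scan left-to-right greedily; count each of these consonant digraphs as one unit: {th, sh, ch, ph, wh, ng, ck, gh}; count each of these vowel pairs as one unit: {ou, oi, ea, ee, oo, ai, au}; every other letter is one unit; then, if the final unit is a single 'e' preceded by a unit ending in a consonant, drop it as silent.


Word: "imagination" (11 letters)
Left-to-right scan:
  [1] 'i' (letter)
  [2] 'm' (letter)
  [3] 'a' (letter)
  [4] 'g' (letter)
  [5] 'i' (letter)
  [6] 'n' (letter)
  [7] 'a' (letter)
  [8] 't' (letter)
  [9] 'i' (letter)
  [10] 'o' (letter)
  [11] 'n' (letter)
Units from scan: 11
Sound units = 11 units


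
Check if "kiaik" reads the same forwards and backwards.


Word: "kiaik"
Reversed: "kiaik"
Forward == Backward? kiaik == kiaik
Palindrome = Yes


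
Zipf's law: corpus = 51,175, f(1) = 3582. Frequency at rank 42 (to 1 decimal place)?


Zipf's law: f(r) = f(1) / r
f(1) = 3582
f(42) = 3582 / 42
= 85.3 occurrences


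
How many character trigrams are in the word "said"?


Word: "said" (length 4)
Number of 3-grams = length - 3 + 1 = 4 - 3 + 1
= 2


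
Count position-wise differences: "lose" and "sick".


Comparing character by character (same length = 4):
  Pos 0: 'l' vs 's' !=
  Pos 1: 'o' vs 'i' !=
  Pos 2: 's' vs 'c' !=
  Pos 3: 'e' vs 'k' !=
Hamming distance = 4


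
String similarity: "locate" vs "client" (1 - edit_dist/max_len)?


Word 1: "locate" (length 6)
Word 2: "client" (length 6)
One optimal edit sequence:
  1. insert 'c'  (+1)
  2. keep 'l'
  3. substitute 'o' -> 'i'  (+1)
  4. substitute 'c' -> 'e'  (+1)
  5. substitute 'a' -> 'n'  (+1)
  6. keep 't'
  7. delete 'e'  (+1)
Edit distance = 5
Max length = max(6, 6) = 6
Similarity = 1 - 5/6
= 0.1667


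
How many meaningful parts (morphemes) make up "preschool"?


Word: "preschool"
Morphemes: pre- / school
Each morpheme carries meaning
= 2 morphemes


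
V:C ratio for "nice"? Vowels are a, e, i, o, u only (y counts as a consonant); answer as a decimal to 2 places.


Word: "nice"
Vowels (a,e,i,o,u): 2
Consonants: 2
Ratio = 2/2
= 1.00


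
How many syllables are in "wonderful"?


Word: "wonderful"
Syllable breakdown: won-der-ful
Counting: 3 parts
= 3 syllables


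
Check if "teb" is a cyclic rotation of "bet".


Word: "bet", Candidate: "teb"
Method: check if candidate is substring of word+word
"betbet" contains "teb"? No
Is rotation = No


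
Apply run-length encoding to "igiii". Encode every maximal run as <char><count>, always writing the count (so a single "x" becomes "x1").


String: "igiii"
Scanning for consecutive runs:
  'i' x 1
  'g' x 1
  'i' x 3
RLE = "i1g1i3"


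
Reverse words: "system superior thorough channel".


Original: "system superior thorough channel"
Words (1..n): system | superior | thorough | channel
Reversed (n..1): channel | thorough | superior | system
Result = "channel thorough superior system"


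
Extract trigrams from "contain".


Word: "contain" (length 7)
Number of trigrams = 7 - 3 + 1 = 5
  Position 0: "con"
  Position 1: "ont"
  Position 2: "nta"
  Position 3: "tai"
  Position 4: "ain"
Trigrams = "con", "ont", "nta", "tai", "ain"


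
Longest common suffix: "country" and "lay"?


Word 1: "country"
Word 2: "lay"
Comparing from end:
  Pos -1: 'y' == 'y'
  Pos -2: 'r' != 'a' (stop)
LCS = "y" (length 1)


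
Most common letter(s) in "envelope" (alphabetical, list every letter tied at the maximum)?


Word: "envelope"
Letter counts:
  'e': 3
  'l': 1
  'n': 1
  'o': 1
  'p': 1
  'v': 1
Maximum count = 3
Most frequent = 'e' (3 times each)


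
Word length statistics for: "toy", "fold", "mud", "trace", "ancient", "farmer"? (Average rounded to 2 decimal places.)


Lengths: "toy"=3, "fold"=4, "mud"=3, "trace"=5, "ancient"=7, "farmer"=6
Sum = 28, Count = 6
Average = 28/6 = 4.67
= avg=4.67, min=3, max=7


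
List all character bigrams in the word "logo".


Word: "logo" (length 4)
Number of bigrams = 4 - 2 + 1 = 3
  Position 0: "lo"
  Position 1: "og"
  Position 2: "go"
Bigrams = "lo", "og", "go"


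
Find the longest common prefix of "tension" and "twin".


Word 1: "tension"
Word 2: "twin"
Comparing from start:
  Pos 0: 't' == 't'
  Pos 1: 'e' != 'w' (stop)
LCP = "t" (length 1)


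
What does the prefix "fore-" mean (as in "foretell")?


Prefix: fore-
Example: foretell (fore- + tell)
Meaning = before


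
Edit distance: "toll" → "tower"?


Word 1: "toll" (length 4)
Word 2: "tower" (length 5)
One optimal edit sequence (insert/delete/substitute each cost 1):
  1. keep 't'
  2. keep 'o'
  3. insert 'w'  (+1)
  4. substitute 'l' -> 'e'  (+1)
  5. substitute 'l' -> 'r'  (+1)
Total edit operations: 3
Edit distance = 3


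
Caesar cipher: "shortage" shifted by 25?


Word: "shortage"
Shift: 25
Each letter → (letter + shift) mod 26:
  's' (18) + 25 = 17 → 'r'
  'h' (7) + 25 = 6 → 'g'
  'o' (14) + 25 = 13 → 'n'
  'r' (17) + 25 = 16 → 'q'
  't' (19) + 25 = 18 → 's'
  'a' (0) + 25 = 25 → 'z'
  'g' (6) + 25 = 5 → 'f'
  'e' (4) + 25 = 3 → 'd'
Result = "rgnqszfd"


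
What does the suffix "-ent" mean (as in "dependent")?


Suffix: -ent
Example: dependent (depend + -ent)
Meaning = one who / that which


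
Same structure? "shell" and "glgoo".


Pattern of "shell": [0, 1, 2, 3, 3]
Pattern of "glgoo": [0, 1, 0, 2, 2]
Patterns do not match
Same pattern = No


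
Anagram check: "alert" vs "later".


Word 1: "alert" → sorted: aelrt
Word 2: "later" → sorted: aelrt
Same letters? aelrt == aelrt
Anagram = Yes


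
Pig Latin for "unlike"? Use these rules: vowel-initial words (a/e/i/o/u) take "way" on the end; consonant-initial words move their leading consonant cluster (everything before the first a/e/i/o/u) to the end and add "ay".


Word: "unlike"
Starts with vowel → add 'way'
Pig Latin = "unlikeway"


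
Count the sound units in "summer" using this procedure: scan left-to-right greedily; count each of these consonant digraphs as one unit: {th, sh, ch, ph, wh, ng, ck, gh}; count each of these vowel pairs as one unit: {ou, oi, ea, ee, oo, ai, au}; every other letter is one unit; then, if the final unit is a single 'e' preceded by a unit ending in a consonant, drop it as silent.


Word: "summer" (6 letters)
Left-to-right scan:
  (1) 's' (letter)
  (2) 'u' (letter)
  (3) 'm' (letter)
  (4) 'm' (letter)
  (5) 'e' (letter)
  (6) 'r' (letter)
Units from scan: 6
Sound units = 6 units


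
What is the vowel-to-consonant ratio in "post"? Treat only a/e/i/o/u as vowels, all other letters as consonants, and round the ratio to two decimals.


Word: "post"
Vowels (a,e,i,o,u): 1
Consonants: 3
Ratio = 1/3
= 0.33


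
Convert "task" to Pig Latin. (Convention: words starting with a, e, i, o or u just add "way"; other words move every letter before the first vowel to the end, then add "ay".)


Word: "task"
Starts with consonant(s) → move to end, add 'ay'
Consonant cluster: "t"
Pig Latin = "asktay"


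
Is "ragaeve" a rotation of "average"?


Word: "average", Candidate: "ragaeve"
Method: check if candidate is substring of word+word
"averageaverage" contains "ragaeve"? No
Is rotation = No


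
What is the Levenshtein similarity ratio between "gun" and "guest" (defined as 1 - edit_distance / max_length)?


Word 1: "gun" (length 3)
Word 2: "guest" (length 5)
One optimal edit sequence:
  1. keep 'g'
  2. keep 'u'
  3. insert 'e'  (+1)
  4. insert 's'  (+1)
  5. substitute 'n' -> 't'  (+1)
Edit distance = 3
Max length = max(3, 5) = 5
Similarity = 1 - 3/5
= 0.4000


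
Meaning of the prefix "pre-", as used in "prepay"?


Prefix: pre-
As in: prepay -> pre- + pay
Meaning = before


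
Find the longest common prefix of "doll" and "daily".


Word 1: "doll"
Word 2: "daily"
Comparing from start:
  Pos 0: 'd' == 'd'
  Pos 1: 'o' != 'a' (stop)
LCP = "d" (length 1)


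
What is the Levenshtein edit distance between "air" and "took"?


Word 1: "air" (length 3)
Word 2: "took" (length 4)
One optimal edit sequence (insert/delete/substitute each cost 1):
  1. insert 't'  (+1)
  2. substitute 'a' -> 'o'  (+1)
  3. substitute 'i' -> 'o'  (+1)
  4. substitute 'r' -> 'k'  (+1)
Total edit operations: 4
Edit distance = 4


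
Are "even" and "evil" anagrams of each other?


Word 1: "even" → sorted: eenv
Word 2: "evil" → sorted: eilv
Same letters? eenv != eilv
Anagram = No


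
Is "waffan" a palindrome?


Word: "waffan"
Reversed: "naffaw"
Forward == Backward? waffan != naffaw
Palindrome = No


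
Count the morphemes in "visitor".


Word: "visitor"
Morphemes: visit | -or
Each morpheme carries meaning
= 2 morphemes


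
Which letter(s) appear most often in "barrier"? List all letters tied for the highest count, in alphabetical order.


Word: "barrier"
Letter counts:
  'a': 1
  'b': 1
  'e': 1
  'i': 1
  'r': 3
Maximum count = 3
Most frequent = 'r' (3 times each)


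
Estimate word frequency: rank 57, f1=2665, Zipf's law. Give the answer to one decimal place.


Zipf's law: f(r) = f(1) / r
f(1) = 2665
f(57) = 2665 / 57
= 46.8 occurrences


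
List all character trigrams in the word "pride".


Word: "pride" (length 5)
Number of trigrams = 5 - 3 + 1 = 3
  Position 0: "pri"
  Position 1: "rid"
  Position 2: "ide"
Trigrams = "pri", "rid", "ide"


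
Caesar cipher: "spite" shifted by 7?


Word: "spite"
Shift: 7
Each letter → (letter + shift) mod 26:
  's' (18) + 7 = 25 → 'z'
  'p' (15) + 7 = 22 → 'w'
  'i' (8) + 7 = 15 → 'p'
  't' (19) + 7 = 0 → 'a'
  'e' (4) + 7 = 11 → 'l'
Result = "zwpal"


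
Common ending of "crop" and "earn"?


Word 1: "crop"
Word 2: "earn"
Comparing from end:
  Pos -1: 'p' != 'n' (stop)
LCS = "" (length 0)


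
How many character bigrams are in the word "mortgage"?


Word: "mortgage" (length 8)
Number of 2-grams = length - 2 + 1 = 8 - 2 + 1
= 7


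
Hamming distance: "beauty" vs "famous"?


Comparing character by character (same length = 6):
  Pos 0: 'b' vs 'f' !=
  Pos 1: 'e' vs 'a' !=
  Pos 2: 'a' vs 'm' !=
  Pos 3: 'u' vs 'o' !=
  Pos 4: 't' vs 'u' !=
  Pos 5: 'y' vs 's' !=
Hamming distance = 6


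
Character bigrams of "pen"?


Word: "pen" (length 3)
Number of bigrams = 3 - 2 + 1 = 2
  Position 0: "pe"
  Position 1: "en"
Bigrams = "pe", "en"


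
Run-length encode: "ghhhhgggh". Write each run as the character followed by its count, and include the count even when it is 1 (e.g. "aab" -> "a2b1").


String: "ghhhhgggh"
Scanning for consecutive runs:
  'g' x 1
  'h' x 4
  'g' x 3
  'h' x 1
RLE = "g1h4g3h1"


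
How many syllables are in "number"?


Word: "number"
Syllable breakdown: num | ber
Counting: 2 parts
= 2 syllables


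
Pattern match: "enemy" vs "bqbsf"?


Pattern of "enemy": [0, 1, 0, 2, 3]
Pattern of "bqbsf": [0, 1, 0, 2, 3]
Patterns match
Same pattern = Yes


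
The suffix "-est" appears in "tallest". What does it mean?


Suffix: -est
Example: tallest = tall + -est
Meaning = most


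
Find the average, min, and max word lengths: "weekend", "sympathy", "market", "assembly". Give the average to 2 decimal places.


Lengths: "weekend"=7, "sympathy"=8, "market"=6, "assembly"=8
Sum = 29, Count = 4
Average = 29/4 = 7.25
= avg=7.25, min=6, max=8
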